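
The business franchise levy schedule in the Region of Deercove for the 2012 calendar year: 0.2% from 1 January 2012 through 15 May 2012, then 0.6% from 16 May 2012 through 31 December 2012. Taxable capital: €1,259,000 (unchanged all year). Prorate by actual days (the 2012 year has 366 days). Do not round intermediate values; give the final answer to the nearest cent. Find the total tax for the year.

€5,682.70

1 January – 15 May 2012: 136 days at 0.2% → €1,259,000 × 0.2% × 136/366 = €935.6503
16 May – 31 December 2012: 230 days at 0.6% → €1,259,000 × 0.6% × 230/366 = €4,747.0492
Total = €5,682.6995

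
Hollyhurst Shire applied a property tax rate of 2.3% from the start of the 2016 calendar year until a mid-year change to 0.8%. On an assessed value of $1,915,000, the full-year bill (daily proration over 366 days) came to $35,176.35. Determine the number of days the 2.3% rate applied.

253 days

Let d = days at the first rate; then 366 − d days at the second rate.
$1,915,000 × [2.3%·d + 0.8%·(366−d)] / 366 = $35,176.35
Solving gives d = 253, so the new rate took effect on 10 Sep 2016.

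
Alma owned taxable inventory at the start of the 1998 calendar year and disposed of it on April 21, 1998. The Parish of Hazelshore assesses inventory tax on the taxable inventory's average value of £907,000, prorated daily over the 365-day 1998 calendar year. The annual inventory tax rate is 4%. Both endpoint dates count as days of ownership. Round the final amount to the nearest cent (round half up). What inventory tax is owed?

£11,033.10

Days held (January 1 – April 21, 1998): 111 out of 365
Tax = £907,000 × 4% × 111/365 = £11,033.0959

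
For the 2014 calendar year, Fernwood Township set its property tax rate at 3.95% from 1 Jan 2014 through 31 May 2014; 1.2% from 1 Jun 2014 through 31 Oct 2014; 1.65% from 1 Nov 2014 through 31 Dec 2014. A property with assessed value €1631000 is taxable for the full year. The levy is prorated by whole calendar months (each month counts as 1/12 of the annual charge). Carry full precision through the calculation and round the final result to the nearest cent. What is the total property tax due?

€39483.79

1 Jan – 31 May 2014: 5 months at 3.95% → €1631000 × 3.95% × 5/12 = €26843.5417
1 Jun – 31 Oct 2014: 5 months at 1.2% → €1631000 × 1.2% × 5/12 = €8155.0000
1 Nov – 31 Dec 2014: 2 months at 1.65% → €1631000 × 1.65% × 2/12 = €4485.2500
Total = €39483.7917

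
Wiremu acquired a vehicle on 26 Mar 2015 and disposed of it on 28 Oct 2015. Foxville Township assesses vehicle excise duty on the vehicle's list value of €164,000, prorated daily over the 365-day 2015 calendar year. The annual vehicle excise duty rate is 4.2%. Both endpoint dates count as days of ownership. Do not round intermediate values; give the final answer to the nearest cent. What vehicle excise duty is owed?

€4,095.06

Days held (26 Mar – 28 Oct 2015): 217 out of 365
Tax = €164,000 × 4.2% × 217/365 = €4,095.0575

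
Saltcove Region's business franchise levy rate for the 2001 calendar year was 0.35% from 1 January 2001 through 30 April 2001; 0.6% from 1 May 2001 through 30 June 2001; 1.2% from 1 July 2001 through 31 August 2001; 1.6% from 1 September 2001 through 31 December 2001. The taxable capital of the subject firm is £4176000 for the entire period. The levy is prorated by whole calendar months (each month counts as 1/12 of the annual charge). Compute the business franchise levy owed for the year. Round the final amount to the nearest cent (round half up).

£39672.00

1 January – 30 April 2001: 4 months at 0.35% → £4176000 × 0.35% × 4/12 = £4872.0000
1 May – 30 June 2001: 2 months at 0.6% → £4176000 × 0.6% × 2/12 = £4176.0000
1 July – 31 August 2001: 2 months at 1.2% → £4176000 × 1.2% × 2/12 = £8352.0000
1 September – 31 December 2001: 4 months at 1.6% → £4176000 × 1.6% × 4/12 = £22272.0000
Total = £39672.0000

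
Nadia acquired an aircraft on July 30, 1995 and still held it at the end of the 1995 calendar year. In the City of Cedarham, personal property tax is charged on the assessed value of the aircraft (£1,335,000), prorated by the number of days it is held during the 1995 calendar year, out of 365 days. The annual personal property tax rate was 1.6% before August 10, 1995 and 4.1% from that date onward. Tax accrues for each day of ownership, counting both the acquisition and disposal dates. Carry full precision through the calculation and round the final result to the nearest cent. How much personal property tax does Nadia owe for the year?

£22,237.81

July 30 – August 9, 1995: 11 days at 1.6% → £1,335,000 × 1.6% × 11/365 = £643.7260
August 10 – December 31, 1995: 144 days at 4.1% → £1,335,000 × 4.1% × 144/365 = £21,594.0822
Total = £22,237.8082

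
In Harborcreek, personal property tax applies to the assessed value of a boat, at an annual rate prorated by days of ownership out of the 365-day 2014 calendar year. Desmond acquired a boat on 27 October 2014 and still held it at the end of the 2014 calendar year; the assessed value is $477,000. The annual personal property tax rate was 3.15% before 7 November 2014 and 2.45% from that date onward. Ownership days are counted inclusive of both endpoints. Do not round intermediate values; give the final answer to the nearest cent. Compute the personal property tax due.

27 October – 6 November 2014: 11 days at 3.15% → $477,000 × 3.15% × 11/365 = $452.8233
7 November – 31 December 2014: 55 days at 2.45% → $477,000 × 2.45% × 55/365 = $1,760.9795
Total = $2,213.8027

$2,213.80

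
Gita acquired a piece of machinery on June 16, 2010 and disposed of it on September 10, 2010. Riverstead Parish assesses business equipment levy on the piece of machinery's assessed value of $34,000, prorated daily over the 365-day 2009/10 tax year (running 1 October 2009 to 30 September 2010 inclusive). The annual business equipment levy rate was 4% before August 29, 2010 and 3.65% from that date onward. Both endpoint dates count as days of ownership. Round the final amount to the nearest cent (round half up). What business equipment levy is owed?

June 16 – August 28, 2010: 74 days at 4% → $34,000 × 4% × 74/365 = $275.7260
August 29 – September 10, 2010: 13 days at 3.65% → $34,000 × 3.65% × 13/365 = $44.2000
Total = $319.9260

$319.93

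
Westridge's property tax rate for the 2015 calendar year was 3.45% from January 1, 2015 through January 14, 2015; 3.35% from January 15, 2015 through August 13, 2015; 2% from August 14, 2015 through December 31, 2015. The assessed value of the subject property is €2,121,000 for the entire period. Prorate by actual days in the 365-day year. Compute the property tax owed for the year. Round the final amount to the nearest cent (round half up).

January 1 – January 14, 2015: 14 days at 3.45% → €2,121,000 × 3.45% × 14/365 = €2,806.6932
January 15 – August 13, 2015: 211 days at 3.35% → €2,121,000 × 3.35% × 211/365 = €41,074.7630
August 14 – December 31, 2015: 140 days at 2% → €2,121,000 × 2% × 140/365 = €16,270.6849
Total = €60,152.1411

€60,152.14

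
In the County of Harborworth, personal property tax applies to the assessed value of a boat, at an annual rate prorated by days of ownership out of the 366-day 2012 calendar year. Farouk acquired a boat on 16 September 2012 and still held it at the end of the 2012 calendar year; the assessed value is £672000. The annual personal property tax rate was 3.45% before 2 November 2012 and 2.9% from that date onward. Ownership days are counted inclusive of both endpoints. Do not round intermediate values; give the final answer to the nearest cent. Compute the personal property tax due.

£6171.93

16 September – 1 November 2012: 47 days at 3.45% → £672000 × 3.45% × 47/366 = £2977.1803
2 November – 31 December 2012: 60 days at 2.9% → £672000 × 2.9% × 60/366 = £3194.7541
Total = £6171.9344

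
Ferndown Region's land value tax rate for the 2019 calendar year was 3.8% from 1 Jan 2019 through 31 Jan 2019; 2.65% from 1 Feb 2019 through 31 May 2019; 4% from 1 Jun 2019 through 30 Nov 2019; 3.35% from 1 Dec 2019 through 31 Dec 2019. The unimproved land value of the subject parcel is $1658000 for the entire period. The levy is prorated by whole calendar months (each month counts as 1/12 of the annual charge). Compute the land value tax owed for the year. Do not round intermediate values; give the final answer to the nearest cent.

$57684.58

1 Jan – 31 Jan 2019: 1 month at 3.8% → $1658000 × 3.8% × 1/12 = $5250.3333
1 Feb – 31 May 2019: 4 months at 2.65% → $1658000 × 2.65% × 4/12 = $14645.6667
1 Jun – 30 Nov 2019: 6 months at 4% → $1658000 × 4% × 6/12 = $33160.0000
1 Dec – 31 Dec 2019: 1 month at 3.35% → $1658000 × 3.35% × 1/12 = $4628.5833
Total = $57684.5833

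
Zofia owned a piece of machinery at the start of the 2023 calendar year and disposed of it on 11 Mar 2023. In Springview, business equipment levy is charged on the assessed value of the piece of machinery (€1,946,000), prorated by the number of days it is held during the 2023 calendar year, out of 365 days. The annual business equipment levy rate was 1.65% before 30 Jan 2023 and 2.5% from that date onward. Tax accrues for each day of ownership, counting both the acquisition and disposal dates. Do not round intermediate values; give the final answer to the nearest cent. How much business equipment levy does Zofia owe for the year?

€8,015.92

1 Jan – 29 Jan 2023: 29 days at 1.65% → €1,946,000 × 1.65% × 29/365 = €2,551.1260
30 Jan – 11 Mar 2023: 41 days at 2.5% → €1,946,000 × 2.5% × 41/365 = €5,464.7945
Total = €8,015.9205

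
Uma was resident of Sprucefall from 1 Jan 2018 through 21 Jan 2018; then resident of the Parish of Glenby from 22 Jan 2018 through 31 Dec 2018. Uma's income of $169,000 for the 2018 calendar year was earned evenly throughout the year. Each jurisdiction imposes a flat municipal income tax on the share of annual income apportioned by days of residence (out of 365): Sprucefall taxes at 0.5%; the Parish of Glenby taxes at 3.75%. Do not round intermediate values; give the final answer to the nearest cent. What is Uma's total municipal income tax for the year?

Sprucefall, 1 Jan – 21 Jan 2018: 21 days → $169,000 × 0.5% × 21/365 = $48.6164
The Parish of Glenby, 22 Jan – 31 Dec 2018: 344 days → $169,000 × 3.75% × 344/365 = $5,972.8767
Total = $6,021.4932

$6,021.49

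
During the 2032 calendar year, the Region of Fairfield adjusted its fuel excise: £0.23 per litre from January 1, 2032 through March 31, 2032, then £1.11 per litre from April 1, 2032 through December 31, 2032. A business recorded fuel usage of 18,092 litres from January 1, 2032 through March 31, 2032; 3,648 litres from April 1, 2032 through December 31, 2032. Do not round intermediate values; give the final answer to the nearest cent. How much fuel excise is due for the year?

£8,210.44

January 1 – March 31, 2032: 18,092 litres at £0.23/litre → £4,161.16
April 1 – December 31, 2032: 3,648 litres at £1.11/litre → £4,049.28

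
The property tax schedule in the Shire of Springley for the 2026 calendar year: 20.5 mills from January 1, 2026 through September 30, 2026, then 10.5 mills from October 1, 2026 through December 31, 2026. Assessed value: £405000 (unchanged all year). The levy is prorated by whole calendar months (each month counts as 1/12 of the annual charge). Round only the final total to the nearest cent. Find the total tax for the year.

£7290.00

January 1 – September 30, 2026: 9 months at 20.5 mills → £405000 × 2.05% × 9/12 = £6226.8750
October 1 – December 31, 2026: 3 months at 10.5 mills → £405000 × 1.05% × 3/12 = £1063.1250
Total = £7290.0000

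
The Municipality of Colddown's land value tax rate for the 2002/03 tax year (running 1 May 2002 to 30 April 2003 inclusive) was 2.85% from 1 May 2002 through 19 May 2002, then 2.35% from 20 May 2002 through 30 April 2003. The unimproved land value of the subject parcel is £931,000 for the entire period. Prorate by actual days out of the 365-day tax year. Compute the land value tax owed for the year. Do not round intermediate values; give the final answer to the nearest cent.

£22,120.82

1 May – 19 May 2002: 19 days at 2.85% → £931,000 × 2.85% × 19/365 = £1,381.1959
20 May 2002 – 30 April 2003: 346 days at 2.35% → £931,000 × 2.35% × 346/365 = £20,739.6192
Total = £22,120.8151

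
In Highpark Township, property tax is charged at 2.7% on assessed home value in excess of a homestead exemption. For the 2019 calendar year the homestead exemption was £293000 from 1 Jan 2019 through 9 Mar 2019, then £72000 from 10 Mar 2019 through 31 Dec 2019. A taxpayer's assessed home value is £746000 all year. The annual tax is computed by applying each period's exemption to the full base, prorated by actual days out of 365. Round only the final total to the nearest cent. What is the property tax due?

1 Jan – 9 Mar 2019: 68 days, exemption £293000 → (£746000 − £293000) × 2.7% × 68/365 = £2278.6521
10 Mar – 31 Dec 2019: 297 days, exemption £72000 → (£746000 − £72000) × 2.7% × 297/365 = £14807.6877
Total = £17086.3397

£17086.34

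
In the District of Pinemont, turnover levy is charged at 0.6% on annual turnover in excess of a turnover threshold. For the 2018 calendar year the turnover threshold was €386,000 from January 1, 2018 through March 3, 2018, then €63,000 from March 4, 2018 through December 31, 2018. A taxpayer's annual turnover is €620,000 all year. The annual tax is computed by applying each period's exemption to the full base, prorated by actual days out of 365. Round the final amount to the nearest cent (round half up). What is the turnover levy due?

€3,012.81

January 1 – March 3, 2018: 62 days, exemption €386,000 → (€620,000 − €386,000) × 0.6% × 62/365 = €238.4877
March 4 – December 31, 2018: 303 days, exemption €63,000 → (€620,000 − €63,000) × 0.6% × 303/365 = €2,774.3178
Total = €3,012.8055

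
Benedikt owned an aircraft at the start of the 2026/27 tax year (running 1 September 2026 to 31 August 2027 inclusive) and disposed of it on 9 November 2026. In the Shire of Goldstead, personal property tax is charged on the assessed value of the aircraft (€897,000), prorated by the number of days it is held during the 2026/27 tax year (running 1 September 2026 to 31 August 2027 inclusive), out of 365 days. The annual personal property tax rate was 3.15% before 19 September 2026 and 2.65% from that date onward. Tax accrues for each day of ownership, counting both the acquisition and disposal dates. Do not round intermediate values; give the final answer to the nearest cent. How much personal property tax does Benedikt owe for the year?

1 September – 18 September 2026: 18 days at 3.15% → €897,000 × 3.15% × 18/365 = €1,393.4219
19 September – 9 November 2026: 52 days at 2.65% → €897,000 × 2.65% × 52/365 = €3,386.4822
Total = €4,779.9041

€4,779.90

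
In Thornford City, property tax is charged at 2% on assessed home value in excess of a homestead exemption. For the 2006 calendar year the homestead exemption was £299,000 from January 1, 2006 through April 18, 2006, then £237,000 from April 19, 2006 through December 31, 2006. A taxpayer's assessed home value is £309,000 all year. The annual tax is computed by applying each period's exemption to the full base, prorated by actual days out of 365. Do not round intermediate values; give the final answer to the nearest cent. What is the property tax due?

£1,073.10

January 1 – April 18, 2006: 108 days, exemption £299,000 → (£309,000 − £299,000) × 2% × 108/365 = £59.1781
April 19 – December 31, 2006: 257 days, exemption £237,000 → (£309,000 − £237,000) × 2% × 257/365 = £1,013.9178
Total = £1,073.0959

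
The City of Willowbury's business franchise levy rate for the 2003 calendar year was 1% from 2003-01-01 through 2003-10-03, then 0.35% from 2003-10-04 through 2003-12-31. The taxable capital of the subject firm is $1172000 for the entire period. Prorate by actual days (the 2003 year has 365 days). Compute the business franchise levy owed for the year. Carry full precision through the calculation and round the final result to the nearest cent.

$9862.46

2003-01-01 to 2003-10-03: 276 days at 1% → $1172000 × 1% × 276/365 = $8862.2466
2003-10-04 to 2003-12-31: 89 days at 0.35% → $1172000 × 0.35% × 89/365 = $1000.2137
Total = $9862.4603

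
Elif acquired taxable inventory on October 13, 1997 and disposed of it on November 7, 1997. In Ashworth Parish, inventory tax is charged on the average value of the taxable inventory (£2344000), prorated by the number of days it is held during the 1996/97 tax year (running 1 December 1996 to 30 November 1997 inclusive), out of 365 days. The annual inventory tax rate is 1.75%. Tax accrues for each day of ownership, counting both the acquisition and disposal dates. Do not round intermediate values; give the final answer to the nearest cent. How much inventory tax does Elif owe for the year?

£2921.97

Days held (October 13 – November 7, 1997): 26 out of 365
Tax = £2344000 × 1.75% × 26/365 = £2921.9726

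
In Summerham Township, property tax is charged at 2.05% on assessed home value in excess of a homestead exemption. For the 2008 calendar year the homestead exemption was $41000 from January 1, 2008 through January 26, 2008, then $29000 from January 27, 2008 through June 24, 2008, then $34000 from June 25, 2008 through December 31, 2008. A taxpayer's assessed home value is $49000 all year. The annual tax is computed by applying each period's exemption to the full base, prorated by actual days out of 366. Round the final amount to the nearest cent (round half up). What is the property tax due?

January 1 – January 26, 2008: 26 days, exemption $41000 → ($49000 − $41000) × 2.05% × 26/366 = $11.6503
January 27 – June 24, 2008: 150 days, exemption $29000 → ($49000 − $29000) × 2.05% × 150/366 = $168.0328
June 25 – December 31, 2008: 190 days, exemption $34000 → ($49000 − $34000) × 2.05% × 190/366 = $159.6311
Total = $339.3142

$339.31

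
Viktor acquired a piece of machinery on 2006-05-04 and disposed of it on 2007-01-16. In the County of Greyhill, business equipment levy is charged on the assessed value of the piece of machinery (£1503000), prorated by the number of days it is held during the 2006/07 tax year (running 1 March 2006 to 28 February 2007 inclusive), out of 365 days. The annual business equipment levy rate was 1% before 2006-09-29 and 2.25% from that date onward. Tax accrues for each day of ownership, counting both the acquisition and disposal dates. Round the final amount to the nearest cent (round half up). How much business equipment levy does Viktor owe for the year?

2006-05-04 to 2006-09-28: 148 days at 1% → £1503000 × 1% × 148/365 = £6094.3562
2006-09-29 to 2007-01-16: 110 days at 2.25% → £1503000 × 2.25% × 110/365 = £10191.5753
Total = £16285.9315

£16285.93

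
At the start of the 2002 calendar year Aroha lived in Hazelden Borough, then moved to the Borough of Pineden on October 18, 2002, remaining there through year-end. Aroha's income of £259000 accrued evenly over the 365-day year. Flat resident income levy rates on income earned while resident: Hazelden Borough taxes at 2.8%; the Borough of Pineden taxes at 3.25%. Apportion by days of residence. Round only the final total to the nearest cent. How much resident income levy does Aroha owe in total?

£7491.49

Hazelden Borough, January 1 – October 17, 2002: 290 days → £259000 × 2.8% × 290/365 = £5761.8630
The Borough of Pineden, October 18 – December 31, 2002: 75 days → £259000 × 3.25% × 75/365 = £1729.6233
Total = £7491.4863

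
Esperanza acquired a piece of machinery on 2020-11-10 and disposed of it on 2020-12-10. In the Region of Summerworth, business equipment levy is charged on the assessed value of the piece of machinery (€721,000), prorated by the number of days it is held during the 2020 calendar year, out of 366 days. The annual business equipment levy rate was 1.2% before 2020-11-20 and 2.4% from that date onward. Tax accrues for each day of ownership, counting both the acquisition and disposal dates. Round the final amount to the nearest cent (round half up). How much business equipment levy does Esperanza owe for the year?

2020-11-10 to 2020-11-19: 10 days at 1.2% → €721,000 × 1.2% × 10/366 = €236.3934
2020-11-20 to 2020-12-10: 21 days at 2.4% → €721,000 × 2.4% × 21/366 = €992.8525
Total = €1,229.2459

€1,229.25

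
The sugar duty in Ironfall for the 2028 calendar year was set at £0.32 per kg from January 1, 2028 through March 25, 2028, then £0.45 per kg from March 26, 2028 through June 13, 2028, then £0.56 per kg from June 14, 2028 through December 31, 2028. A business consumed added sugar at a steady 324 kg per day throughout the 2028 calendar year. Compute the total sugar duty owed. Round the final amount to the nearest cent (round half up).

£56,946.24

January 1 – March 25, 2028: 85 days × 324 kg/day = 27,540 kg at £0.32/kg → £8,812.80
March 26 – June 13, 2028: 80 days × 324 kg/day = 25,920 kg at £0.45/kg → £11,664.00
June 14 – December 31, 2028: 201 days × 324 kg/day = 65,124 kg at £0.56/kg → £36,469.44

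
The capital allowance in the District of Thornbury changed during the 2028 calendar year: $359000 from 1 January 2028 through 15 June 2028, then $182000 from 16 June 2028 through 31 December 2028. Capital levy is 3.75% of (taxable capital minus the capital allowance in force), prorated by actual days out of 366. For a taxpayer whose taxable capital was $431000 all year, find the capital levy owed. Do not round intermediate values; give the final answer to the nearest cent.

1 January – 15 June 2028: 167 days, exemption $359000 → ($431000 − $359000) × 3.75% × 167/366 = $1231.9672
16 June – 31 December 2028: 199 days, exemption $182000 → ($431000 − $182000) × 3.75% × 199/366 = $5076.9467
Total = $6308.9139

$6308.91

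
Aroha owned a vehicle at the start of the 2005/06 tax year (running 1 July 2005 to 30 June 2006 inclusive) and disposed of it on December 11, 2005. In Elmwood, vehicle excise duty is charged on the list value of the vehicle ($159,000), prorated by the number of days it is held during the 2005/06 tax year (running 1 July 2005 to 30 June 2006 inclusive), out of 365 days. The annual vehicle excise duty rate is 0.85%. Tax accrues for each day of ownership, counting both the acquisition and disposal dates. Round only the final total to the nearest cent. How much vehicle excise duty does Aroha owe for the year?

Days held (July 1 – December 11, 2005): 164 out of 365
Tax = $159,000 × 0.85% × 164/365 = $607.2493

$607.25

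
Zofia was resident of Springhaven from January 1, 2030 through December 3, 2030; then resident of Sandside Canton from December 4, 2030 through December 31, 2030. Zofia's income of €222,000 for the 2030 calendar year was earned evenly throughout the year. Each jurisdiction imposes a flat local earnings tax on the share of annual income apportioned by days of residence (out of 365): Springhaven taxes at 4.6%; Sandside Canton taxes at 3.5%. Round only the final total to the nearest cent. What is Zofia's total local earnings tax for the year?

€10,024.67

Springhaven, January 1 – December 3, 2030: 337 days → €222,000 × 4.6% × 337/365 = €9,428.6137
Sandside Canton, December 4 – December 31, 2030: 28 days → €222,000 × 3.5% × 28/365 = €596.0548
Total = €10,024.6685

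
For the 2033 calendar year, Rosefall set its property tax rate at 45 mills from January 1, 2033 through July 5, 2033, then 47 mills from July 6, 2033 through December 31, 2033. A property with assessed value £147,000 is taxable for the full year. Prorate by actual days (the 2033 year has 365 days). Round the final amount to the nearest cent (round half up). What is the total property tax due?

January 1 – July 5, 2033: 186 days at 45 mills → £147,000 × 4.5% × 186/365 = £3,370.9315
July 6 – December 31, 2033: 179 days at 47 mills → £147,000 × 4.7% × 179/365 = £3,388.2493
Total = £6,759.1808

£6,759.18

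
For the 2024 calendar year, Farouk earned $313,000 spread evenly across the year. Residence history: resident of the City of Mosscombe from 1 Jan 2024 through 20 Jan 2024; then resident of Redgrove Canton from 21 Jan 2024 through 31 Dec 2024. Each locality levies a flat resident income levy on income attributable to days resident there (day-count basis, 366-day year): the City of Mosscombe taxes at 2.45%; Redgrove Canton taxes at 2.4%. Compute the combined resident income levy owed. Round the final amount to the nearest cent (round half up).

$7,520.55

The City of Mosscombe, 1 Jan – 20 Jan 2024: 20 days → $313,000 × 2.45% × 20/366 = $419.0437
Redgrove Canton, 21 Jan – 31 Dec 2024: 346 days → $313,000 × 2.4% × 346/366 = $7,101.5082
Total = $7,520.5519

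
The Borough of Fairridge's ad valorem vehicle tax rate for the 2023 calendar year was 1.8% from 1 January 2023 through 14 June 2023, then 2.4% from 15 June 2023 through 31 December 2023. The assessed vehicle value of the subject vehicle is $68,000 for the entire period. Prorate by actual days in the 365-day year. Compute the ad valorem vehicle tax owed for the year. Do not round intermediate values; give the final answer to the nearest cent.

1 January – 14 June 2023: 165 days at 1.8% → $68,000 × 1.8% × 165/365 = $553.3151
15 June – 31 December 2023: 200 days at 2.4% → $68,000 × 2.4% × 200/365 = $894.2466
Total = $1,447.5616

$1,447.56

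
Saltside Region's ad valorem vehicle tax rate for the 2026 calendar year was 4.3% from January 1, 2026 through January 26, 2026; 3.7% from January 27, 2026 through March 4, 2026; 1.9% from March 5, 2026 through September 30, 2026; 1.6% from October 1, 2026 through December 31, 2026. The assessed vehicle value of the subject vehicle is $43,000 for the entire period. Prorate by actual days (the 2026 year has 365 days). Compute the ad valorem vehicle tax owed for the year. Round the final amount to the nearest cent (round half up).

$936.46

January 1 – January 26, 2026: 26 days at 4.3% → $43,000 × 4.3% × 26/365 = $131.7096
January 27 – March 4, 2026: 37 days at 3.7% → $43,000 × 3.7% × 37/365 = $161.2795
March 5 – September 30, 2026: 210 days at 1.9% → $43,000 × 1.9% × 210/365 = $470.0548
October 1 – December 31, 2026: 92 days at 1.6% → $43,000 × 1.6% × 92/365 = $173.4137
Total = $936.4575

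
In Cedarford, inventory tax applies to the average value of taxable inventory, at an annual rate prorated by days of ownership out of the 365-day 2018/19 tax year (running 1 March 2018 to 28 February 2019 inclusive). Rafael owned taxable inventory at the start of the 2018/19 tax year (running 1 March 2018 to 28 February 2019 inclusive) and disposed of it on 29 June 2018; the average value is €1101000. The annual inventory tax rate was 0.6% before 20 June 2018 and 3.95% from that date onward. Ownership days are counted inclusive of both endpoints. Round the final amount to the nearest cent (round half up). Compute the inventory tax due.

1 March – 19 June 2018: 111 days at 0.6% → €1101000 × 0.6% × 111/365 = €2008.9479
20 June – 29 June 2018: 10 days at 3.95% → €1101000 × 3.95% × 10/365 = €1191.4932
Total = €3200.4411

€3200.44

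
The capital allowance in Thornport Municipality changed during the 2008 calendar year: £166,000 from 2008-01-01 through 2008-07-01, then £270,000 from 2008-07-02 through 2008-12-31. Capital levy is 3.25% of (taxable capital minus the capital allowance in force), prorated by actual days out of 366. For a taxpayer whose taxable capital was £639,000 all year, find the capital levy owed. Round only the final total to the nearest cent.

£13,682.50

2008-01-01 to 2008-07-01: 183 days, exemption £166,000 → (£639,000 − £166,000) × 3.25% × 183/366 = £7,686.2500
2008-07-02 to 2008-12-31: 183 days, exemption £270,000 → (£639,000 − £270,000) × 3.25% × 183/366 = £5,996.2500
Total = £13,682.5000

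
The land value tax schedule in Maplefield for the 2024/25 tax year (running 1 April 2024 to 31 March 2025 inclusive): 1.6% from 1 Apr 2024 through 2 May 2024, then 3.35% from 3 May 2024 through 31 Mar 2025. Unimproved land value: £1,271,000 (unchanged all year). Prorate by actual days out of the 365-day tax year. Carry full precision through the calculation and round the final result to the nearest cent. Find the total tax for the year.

£40,628.47

1 Apr – 2 May 2024: 32 days at 1.6% → £1,271,000 × 1.6% × 32/365 = £1,782.8822
3 May 2024 – 31 Mar 2025: 333 days at 3.35% → £1,271,000 × 3.35% × 333/365 = £38,845.5904
Total = £40,628.4726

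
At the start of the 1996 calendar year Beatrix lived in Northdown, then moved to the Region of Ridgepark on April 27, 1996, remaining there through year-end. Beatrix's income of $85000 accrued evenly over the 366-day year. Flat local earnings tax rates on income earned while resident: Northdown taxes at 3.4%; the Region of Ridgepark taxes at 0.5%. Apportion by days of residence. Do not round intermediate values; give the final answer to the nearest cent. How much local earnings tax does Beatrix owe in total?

Northdown, January 1 – April 26, 1996: 117 days → $85000 × 3.4% × 117/366 = $923.8525
The Region of Ridgepark, April 27 – December 31, 1996: 249 days → $85000 × 0.5% × 249/366 = $289.1393
Total = $1212.9918

$1212.99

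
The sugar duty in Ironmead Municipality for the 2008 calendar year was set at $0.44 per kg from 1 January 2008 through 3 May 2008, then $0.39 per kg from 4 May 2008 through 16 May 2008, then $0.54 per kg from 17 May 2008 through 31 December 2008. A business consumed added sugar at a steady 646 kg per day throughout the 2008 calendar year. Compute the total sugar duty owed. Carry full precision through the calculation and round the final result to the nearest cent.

$118,405.34

1 January – 3 May 2008: 124 days × 646 kg/day = 80,104 kg at $0.44/kg → $35,245.76
4 May – 16 May 2008: 13 days × 646 kg/day = 8,398 kg at $0.39/kg → $3,275.22
17 May – 31 December 2008: 229 days × 646 kg/day = 147,934 kg at $0.54/kg → $79,884.36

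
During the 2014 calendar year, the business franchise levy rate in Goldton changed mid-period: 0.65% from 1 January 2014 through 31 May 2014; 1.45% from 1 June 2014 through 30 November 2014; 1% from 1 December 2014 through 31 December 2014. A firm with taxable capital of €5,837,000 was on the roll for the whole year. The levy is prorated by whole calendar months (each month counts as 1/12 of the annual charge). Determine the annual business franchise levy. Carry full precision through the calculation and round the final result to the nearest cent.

1 January – 31 May 2014: 5 months at 0.65% → €5,837,000 × 0.65% × 5/12 = €15,808.5417
1 June – 30 November 2014: 6 months at 1.45% → €5,837,000 × 1.45% × 6/12 = €42,318.2500
1 December – 31 December 2014: 1 month at 1% → €5,837,000 × 1% × 1/12 = €4,864.1667
Total = €62,990.9583

€62,990.96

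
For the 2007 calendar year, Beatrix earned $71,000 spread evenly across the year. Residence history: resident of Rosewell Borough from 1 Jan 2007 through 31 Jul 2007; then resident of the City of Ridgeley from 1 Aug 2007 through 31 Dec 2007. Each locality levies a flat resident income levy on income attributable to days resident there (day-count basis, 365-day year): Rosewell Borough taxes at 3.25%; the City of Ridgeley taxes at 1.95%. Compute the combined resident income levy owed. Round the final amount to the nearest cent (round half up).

Rosewell Borough, 1 Jan – 31 Jul 2007: 212 days → $71,000 × 3.25% × 212/365 = $1,340.2466
The City of Ridgeley, 1 Aug – 31 Dec 2007: 153 days → $71,000 × 1.95% × 153/365 = $580.3521
Total = $1,920.5986

$1,920.60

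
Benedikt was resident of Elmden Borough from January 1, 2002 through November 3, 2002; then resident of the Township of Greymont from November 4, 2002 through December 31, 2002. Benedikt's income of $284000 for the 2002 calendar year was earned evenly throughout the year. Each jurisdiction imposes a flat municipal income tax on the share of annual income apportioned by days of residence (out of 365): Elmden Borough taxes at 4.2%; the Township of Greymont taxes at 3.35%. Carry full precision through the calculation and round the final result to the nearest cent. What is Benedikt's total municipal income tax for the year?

$11544.41

Elmden Borough, January 1 – November 3, 2002: 307 days → $284000 × 4.2% × 307/365 = $10032.5918
The Township of Greymont, November 4 – December 31, 2002: 58 days → $284000 × 3.35% × 58/365 = $1511.8137
Total = $11544.4055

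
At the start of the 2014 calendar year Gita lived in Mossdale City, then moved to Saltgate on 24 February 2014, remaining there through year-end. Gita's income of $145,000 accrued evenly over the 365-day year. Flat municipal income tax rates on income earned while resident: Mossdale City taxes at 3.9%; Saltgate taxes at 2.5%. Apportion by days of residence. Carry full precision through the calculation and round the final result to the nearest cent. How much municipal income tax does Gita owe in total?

$3,925.33

Mossdale City, 1 January – 23 February 2014: 54 days → $145,000 × 3.9% × 54/365 = $836.6301
Saltgate, 24 February – 31 December 2014: 311 days → $145,000 × 2.5% × 311/365 = $3,088.6986
Total = $3,925.3288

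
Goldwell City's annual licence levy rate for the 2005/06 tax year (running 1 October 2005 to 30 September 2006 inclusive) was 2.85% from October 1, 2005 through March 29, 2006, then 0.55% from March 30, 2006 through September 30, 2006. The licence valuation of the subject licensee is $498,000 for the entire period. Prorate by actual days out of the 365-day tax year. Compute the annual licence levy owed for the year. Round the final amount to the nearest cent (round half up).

$8,387.55

October 1, 2005 – March 29, 2006: 180 days at 2.85% → $498,000 × 2.85% × 180/365 = $6,999.2877
March 30 – September 30, 2006: 185 days at 0.55% → $498,000 × 0.55% × 185/365 = $1,388.2603
Total = $8,387.5479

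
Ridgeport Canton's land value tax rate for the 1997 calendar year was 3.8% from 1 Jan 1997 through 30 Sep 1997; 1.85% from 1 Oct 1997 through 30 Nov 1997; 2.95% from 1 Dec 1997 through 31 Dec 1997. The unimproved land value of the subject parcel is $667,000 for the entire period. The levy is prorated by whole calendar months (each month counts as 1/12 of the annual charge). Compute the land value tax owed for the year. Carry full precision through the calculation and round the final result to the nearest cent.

1 Jan – 30 Sep 1997: 9 months at 3.8% → $667,000 × 3.8% × 9/12 = $19,009.5000
1 Oct – 30 Nov 1997: 2 months at 1.85% → $667,000 × 1.85% × 2/12 = $2,056.5833
1 Dec – 31 Dec 1997: 1 month at 2.95% → $667,000 × 2.95% × 1/12 = $1,639.7083
Total = $22,705.7917

$22,705.79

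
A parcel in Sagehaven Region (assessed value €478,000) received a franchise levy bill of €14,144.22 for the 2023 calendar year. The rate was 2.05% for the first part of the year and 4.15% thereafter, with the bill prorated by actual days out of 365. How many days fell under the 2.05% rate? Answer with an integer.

Let d = days at the first rate; then 365 − d days at the second rate.
€478,000 × [2.05%·d + 4.15%·(365−d)] / 365 = €14,144.22
Solving gives d = 207, so the new rate took effect on 27 July 2023.

207 days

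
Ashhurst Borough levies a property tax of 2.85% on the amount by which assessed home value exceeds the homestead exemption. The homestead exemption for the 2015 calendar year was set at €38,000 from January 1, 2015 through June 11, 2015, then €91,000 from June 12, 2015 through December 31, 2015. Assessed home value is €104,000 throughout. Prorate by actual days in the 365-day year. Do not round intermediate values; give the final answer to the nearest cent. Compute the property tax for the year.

January 1 – June 11, 2015: 162 days, exemption €38,000 → (€104,000 − €38,000) × 2.85% × 162/365 = €834.8548
June 12 – December 31, 2015: 203 days, exemption €91,000 → (€104,000 − €91,000) × 2.85% × 203/365 = €206.0589
Total = €1,040.9137

€1,040.91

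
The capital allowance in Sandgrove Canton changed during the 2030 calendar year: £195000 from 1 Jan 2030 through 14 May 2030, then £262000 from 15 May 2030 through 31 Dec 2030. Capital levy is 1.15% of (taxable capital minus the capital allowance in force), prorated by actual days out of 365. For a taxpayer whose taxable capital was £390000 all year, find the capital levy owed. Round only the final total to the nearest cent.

1 Jan – 14 May 2030: 134 days, exemption £195000 → (£390000 − £195000) × 1.15% × 134/365 = £823.2740
15 May – 31 Dec 2030: 231 days, exemption £262000 → (£390000 − £262000) × 1.15% × 231/365 = £931.5945
Total = £1754.8685

£1754.87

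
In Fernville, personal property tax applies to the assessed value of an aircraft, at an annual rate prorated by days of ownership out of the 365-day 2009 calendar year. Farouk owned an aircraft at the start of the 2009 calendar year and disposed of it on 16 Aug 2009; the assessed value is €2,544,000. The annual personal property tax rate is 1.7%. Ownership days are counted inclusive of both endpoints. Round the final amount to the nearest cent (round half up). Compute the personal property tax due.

Days held (1 Jan – 16 Aug 2009): 228 out of 365
Tax = €2,544,000 × 1.7% × 228/365 = €27,015.1890

€27,015.19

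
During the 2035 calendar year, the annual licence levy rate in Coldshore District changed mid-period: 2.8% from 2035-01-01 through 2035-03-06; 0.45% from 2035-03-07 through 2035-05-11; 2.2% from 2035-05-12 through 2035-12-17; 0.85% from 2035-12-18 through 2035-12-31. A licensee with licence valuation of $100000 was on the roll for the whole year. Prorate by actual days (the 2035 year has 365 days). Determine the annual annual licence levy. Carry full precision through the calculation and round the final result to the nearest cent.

$1938.63

2035-01-01 to 2035-03-06: 65 days at 2.8% → $100000 × 2.8% × 65/365 = $498.6301
2035-03-07 to 2035-05-11: 66 days at 0.45% → $100000 × 0.45% × 66/365 = $81.3699
2035-05-12 to 2035-12-17: 220 days at 2.2% → $100000 × 2.2% × 220/365 = $1326.0274
2035-12-18 to 2035-12-31: 14 days at 0.85% → $100000 × 0.85% × 14/365 = $32.6027
Total = $1938.6301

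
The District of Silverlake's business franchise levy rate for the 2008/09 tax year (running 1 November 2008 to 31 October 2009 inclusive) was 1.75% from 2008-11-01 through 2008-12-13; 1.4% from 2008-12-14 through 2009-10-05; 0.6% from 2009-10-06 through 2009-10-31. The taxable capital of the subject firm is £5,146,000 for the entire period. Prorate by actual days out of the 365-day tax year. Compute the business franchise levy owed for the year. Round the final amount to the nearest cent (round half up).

£71,233.33

2008-11-01 to 2008-12-13: 43 days at 1.75% → £5,146,000 × 1.75% × 43/365 = £10,609.2192
2008-12-14 to 2009-10-05: 296 days at 1.4% → £5,146,000 × 1.4% × 296/365 = £58,424.7233
2009-10-06 to 2009-10-31: 26 days at 0.6% → £5,146,000 × 0.6% × 26/365 = £2,199.3863
Total = £71,233.3288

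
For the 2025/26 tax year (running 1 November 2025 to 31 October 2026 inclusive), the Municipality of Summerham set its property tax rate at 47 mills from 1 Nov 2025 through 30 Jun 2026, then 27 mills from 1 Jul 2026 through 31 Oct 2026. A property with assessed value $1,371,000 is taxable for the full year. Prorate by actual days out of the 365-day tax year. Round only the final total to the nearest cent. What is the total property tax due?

$55,196.84

1 Nov 2025 – 30 Jun 2026: 242 days at 47 mills → $1,371,000 × 4.7% × 242/365 = $42,722.6137
1 Jul – 31 Oct 2026: 123 days at 27 mills → $1,371,000 × 2.7% × 123/365 = $12,474.2219
Total = $55,196.8356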